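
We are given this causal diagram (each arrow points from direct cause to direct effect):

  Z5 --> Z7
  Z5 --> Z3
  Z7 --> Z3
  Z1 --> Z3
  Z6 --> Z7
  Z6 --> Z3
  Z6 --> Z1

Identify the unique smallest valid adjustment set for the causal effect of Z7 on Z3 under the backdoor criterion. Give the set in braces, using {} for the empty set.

Variables eligible for adjustment (non-descendants of Z7, excluding Z7 and Z3): {Z1, Z5, Z6}.
Backdoor paths from Z7 to Z3:
  P1: Z7 <- Z5 -> Z3
  P2: Z7 <- Z6 -> Z1 -> Z3
  P3: Z7 <- Z6 -> Z3
The empty set is not sufficient: P1 (Z7 <- Z5 -> Z3) has no collider blocking it and no conditioned non-collider, so it is open.
Try {Z5, Z6}:
  P1: blocked at fork node Z5 ∈ conditioning set.
  P2: blocked at fork node Z6 ∈ conditioning set.
  P3: blocked at fork node Z6 ∈ conditioning set.
{Z5, Z6} contains no descendant of Z7 and blocks every backdoor path.
Every element of {Z5, Z6} is needed (dropping Z5 leaves P1 open; dropping Z6 leaves P2 open), so no proper subset is valid.
Among all size-2 subsets of the eligible variables, only {Z5, Z6} blocks every backdoor path, so it is the unique smallest valid adjustment set.

{Z5, Z6}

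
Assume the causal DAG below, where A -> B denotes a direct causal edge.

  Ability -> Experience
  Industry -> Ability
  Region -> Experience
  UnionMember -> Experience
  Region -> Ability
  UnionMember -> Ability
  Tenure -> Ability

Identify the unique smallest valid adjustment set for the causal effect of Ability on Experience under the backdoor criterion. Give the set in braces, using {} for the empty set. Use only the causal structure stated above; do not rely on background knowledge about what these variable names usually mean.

Variables eligible for adjustment (non-descendants of Ability, excluding Ability and Experience): {Industry, Region, Tenure, UnionMember}.
Backdoor paths from Ability to Experience:
  P1: Ability <- UnionMember -> Experience
  P2: Ability <- Region -> Experience
The empty set is not sufficient: P1 (Ability <- UnionMember -> Experience) has no collider blocking it and no conditioned non-collider, so it is open.
Try {Region, UnionMember}:
  P1: blocked at fork node UnionMember ∈ conditioning set.
  P2: blocked at fork node Region ∈ conditioning set.
{Region, UnionMember} contains no descendant of Ability and blocks every backdoor path.
Every element of {Region, UnionMember} is needed (dropping Region leaves P2 open; dropping UnionMember leaves P1 open), so no proper subset is valid.
Among all size-2 subsets of the eligible variables, only {Region, UnionMember} blocks every backdoor path, so it is the unique smallest valid adjustment set.

{Region, UnionMember}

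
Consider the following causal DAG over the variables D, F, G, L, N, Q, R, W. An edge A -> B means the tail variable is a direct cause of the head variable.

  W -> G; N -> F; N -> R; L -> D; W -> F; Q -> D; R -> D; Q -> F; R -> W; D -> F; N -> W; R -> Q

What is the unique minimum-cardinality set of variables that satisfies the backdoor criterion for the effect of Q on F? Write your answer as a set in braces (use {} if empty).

{R}

Variables eligible for adjustment (non-descendants of Q, excluding Q and F): {G, L, N, R, W}.
Backdoor paths from Q to F:
  P1: Q <- R <- N -> W -> F
  P2: Q <- R <- N -> F
  P3: Q <- R -> W <- N -> F
  P4: Q <- R -> W -> F
  P5: Q <- R -> D -> F
The empty set is not sufficient: P1 (Q <- R <- N -> W -> F) has no collider blocking it and no conditioned non-collider, so it is open.
Try {R}:
  P1: blocked at chain node R ∈ conditioning set.
  P2: blocked at chain node R ∈ conditioning set.
  P3: blocked at fork node R ∈ conditioning set.
  P4: blocked at fork node R ∈ conditioning set.
  P5: blocked at fork node R ∈ conditioning set.
{R} contains no descendant of Q and blocks every backdoor path.
No other singleton works — e.g. {L} leaves P1 open — so {R} is the unique smallest valid adjustment set.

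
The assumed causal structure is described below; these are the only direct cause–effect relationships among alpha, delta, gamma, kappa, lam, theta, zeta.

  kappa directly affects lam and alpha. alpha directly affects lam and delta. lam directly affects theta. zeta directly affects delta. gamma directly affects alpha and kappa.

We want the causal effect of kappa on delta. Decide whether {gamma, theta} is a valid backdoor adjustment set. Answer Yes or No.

Backdoor paths from kappa to delta (paths whose first edge points into kappa):
  P1: kappa <- gamma -> alpha -> delta
Condition 1 (no descendant of kappa in the set): FAILS — theta is a descendant of kappa.
Condition 2 (every backdoor path blocked by {gamma, theta}):
  P1: blocked at fork node gamma ∈ conditioning set.
{gamma, theta} does not satisfy the backdoor criterion.

No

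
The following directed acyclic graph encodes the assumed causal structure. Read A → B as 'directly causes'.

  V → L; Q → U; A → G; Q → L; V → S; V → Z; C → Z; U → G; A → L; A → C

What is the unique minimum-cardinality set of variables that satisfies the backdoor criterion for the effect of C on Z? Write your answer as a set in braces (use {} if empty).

Variables eligible for adjustment (non-descendants of C, excluding C and Z): {A, G, L, Q, S, U, V}.
Backdoor paths from C to Z:
  P1: C <- A -> L <- V -> Z
  P2: C <- A -> G <- U <- Q -> L <- V -> Z
Each backdoor path contains an unconditioned collider, so every path is already blocked with the empty conditioning set:
  P1: blocked at collider L (neither it nor any descendant is in the conditioning set).
  P2: blocked at collider G (neither it nor any descendant is in the conditioning set).
The empty set is therefore the unique smallest valid set.

{}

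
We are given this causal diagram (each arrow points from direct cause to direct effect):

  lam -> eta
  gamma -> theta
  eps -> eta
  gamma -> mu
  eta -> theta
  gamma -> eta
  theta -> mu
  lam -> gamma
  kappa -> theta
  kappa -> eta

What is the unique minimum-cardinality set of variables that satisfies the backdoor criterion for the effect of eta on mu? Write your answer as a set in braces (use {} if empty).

Variables eligible for adjustment (non-descendants of eta, excluding eta and mu): {eps, gamma, kappa, lam}.
Backdoor paths from eta to mu:
  P1: eta <- lam -> gamma -> theta -> mu
  P2: eta <- lam -> gamma -> mu
  P3: eta <- kappa -> theta <- gamma -> mu
  P4: eta <- kappa -> theta -> mu
  P5: eta <- gamma -> theta -> mu
  P6: eta <- gamma -> mu
The empty set is not sufficient: P1 (eta <- lam -> gamma -> theta -> mu) has no collider blocking it and no conditioned non-collider, so it is open.
Try {gamma, kappa}:
  P1: blocked at chain node gamma ∈ conditioning set.
  P2: blocked at chain node gamma ∈ conditioning set.
  P3: blocked at fork node kappa ∈ conditioning set.
  P4: blocked at fork node kappa ∈ conditioning set.
  P5: blocked at fork node gamma ∈ conditioning set.
  P6: blocked at fork node gamma ∈ conditioning set.
{gamma, kappa} contains no descendant of eta and blocks every backdoor path.
Every element of {gamma, kappa} is needed (dropping gamma leaves P1 open; dropping kappa leaves P4 open), so no proper subset is valid.
Among all size-2 subsets of the eligible variables, only {gamma, kappa} blocks every backdoor path, so it is the unique smallest valid adjustment set.

{gamma, kappa}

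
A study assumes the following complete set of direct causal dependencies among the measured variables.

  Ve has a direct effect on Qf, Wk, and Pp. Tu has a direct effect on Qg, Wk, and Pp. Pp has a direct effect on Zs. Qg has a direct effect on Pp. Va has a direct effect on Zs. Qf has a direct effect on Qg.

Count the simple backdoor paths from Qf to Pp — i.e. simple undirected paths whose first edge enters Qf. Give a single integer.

A backdoor path from Qf to Pp is any simple undirected path whose first edge points into Qf (i.e. leaves Qf via a parent).
Parents of Qf: {Ve}.
Enumerating:
  P1: Qf <- Ve -> Pp
  P2: Qf <- Ve -> Wk <- Tu -> Qg -> Pp
  P3: Qf <- Ve -> Wk <- Tu -> Pp
That exhausts the simple backdoor paths. Count: 3.

3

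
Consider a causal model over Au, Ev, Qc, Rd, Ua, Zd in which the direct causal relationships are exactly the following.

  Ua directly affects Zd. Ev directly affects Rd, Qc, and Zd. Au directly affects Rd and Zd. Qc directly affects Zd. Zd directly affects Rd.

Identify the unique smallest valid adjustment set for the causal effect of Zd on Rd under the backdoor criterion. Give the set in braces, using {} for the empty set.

{Au, Ev}

Variables eligible for adjustment (non-descendants of Zd, excluding Zd and Rd): {Au, Ev, Qc, Ua}.
Backdoor paths from Zd to Rd:
  P1: Zd <- Au -> Rd
  P2: Zd <- Ev -> Rd
  P3: Zd <- Qc <- Ev -> Rd
The empty set is not sufficient: P1 (Zd <- Au -> Rd) has no collider blocking it and no conditioned non-collider, so it is open.
Try {Au, Ev}:
  P1: blocked at fork node Au ∈ conditioning set.
  P2: blocked at fork node Ev ∈ conditioning set.
  P3: blocked at fork node Ev ∈ conditioning set.
{Au, Ev} contains no descendant of Zd and blocks every backdoor path.
Every element of {Au, Ev} is needed (dropping Au leaves P1 open; dropping Ev leaves P2 open), so no proper subset is valid.
Among all size-2 subsets of the eligible variables, only {Au, Ev} blocks every backdoor path, so it is the unique smallest valid adjustment set.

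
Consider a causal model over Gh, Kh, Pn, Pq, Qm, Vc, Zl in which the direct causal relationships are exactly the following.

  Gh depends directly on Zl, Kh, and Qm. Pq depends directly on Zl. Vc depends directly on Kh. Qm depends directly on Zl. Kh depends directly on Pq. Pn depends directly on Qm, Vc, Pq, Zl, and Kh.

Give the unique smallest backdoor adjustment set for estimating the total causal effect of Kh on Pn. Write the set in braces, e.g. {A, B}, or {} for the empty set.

Variables eligible for adjustment (non-descendants of Kh, excluding Kh and Pn): {Pq, Qm, Zl}.
Backdoor paths from Kh to Pn:
  P1: Kh <- Pq <- Zl -> Qm -> Pn
  P2: Kh <- Pq <- Zl -> Gh <- Qm -> Pn
  P3: Kh <- Pq <- Zl -> Pn
  P4: Kh <- Pq -> Pn
The empty set is not sufficient: P1 (Kh <- Pq <- Zl -> Qm -> Pn) has no collider blocking it and no conditioned non-collider, so it is open.
Try {Pq}:
  P1: blocked at chain node Pq ∈ conditioning set.
  P2: blocked at chain node Pq ∈ conditioning set.
  P3: blocked at chain node Pq ∈ conditioning set.
  P4: blocked at fork node Pq ∈ conditioning set.
{Pq} contains no descendant of Kh and blocks every backdoor path.
No other singleton works — e.g. {Zl} leaves P4 open — so {Pq} is the unique smallest valid adjustment set.

{Pq}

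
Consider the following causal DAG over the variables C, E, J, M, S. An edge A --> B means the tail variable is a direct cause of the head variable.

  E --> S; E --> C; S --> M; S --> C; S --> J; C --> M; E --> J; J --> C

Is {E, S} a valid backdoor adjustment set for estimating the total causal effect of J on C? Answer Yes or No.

Backdoor paths from J to C (paths whose first edge points into J):
  P1: J <- E -> S -> C
  P2: J <- E -> S -> M <- C
  P3: J <- E -> C
  P4: J <- S <- E -> C
  P5: J <- S -> C
  P6: J <- S -> M <- C
Condition 1 (no descendant of J in the set): holds — descendants of J are {C, M}; none are in {E, S}.
Condition 2 (every backdoor path blocked by {E, S}):
  P1: blocked at fork node E ∈ conditioning set.
  P2: blocked at fork node E ∈ conditioning set.
  P3: blocked at fork node E ∈ conditioning set.
  P4: blocked at chain node S ∈ conditioning set.
  P5: blocked at fork node S ∈ conditioning set.
  P6: blocked at fork node S ∈ conditioning set.
{E, S} satisfies the backdoor criterion.

Yes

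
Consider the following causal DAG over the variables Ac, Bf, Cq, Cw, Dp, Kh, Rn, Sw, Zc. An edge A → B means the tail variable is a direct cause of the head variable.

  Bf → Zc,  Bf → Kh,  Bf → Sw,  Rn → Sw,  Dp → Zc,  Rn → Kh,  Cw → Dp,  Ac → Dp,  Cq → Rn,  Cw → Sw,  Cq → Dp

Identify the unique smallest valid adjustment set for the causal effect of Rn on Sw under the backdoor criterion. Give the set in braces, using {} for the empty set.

{}

Variables eligible for adjustment (non-descendants of Rn, excluding Rn and Sw): {Ac, Bf, Cq, Cw, Dp, Zc}.
Backdoor paths from Rn to Sw:
  P1: Rn <- Cq -> Dp <- Cw -> Sw
  P2: Rn <- Cq -> Dp -> Zc <- Bf -> Sw
Each backdoor path contains an unconditioned collider, so every path is already blocked with the empty conditioning set:
  P1: blocked at collider Dp (neither it nor any descendant is in the conditioning set).
  P2: blocked at collider Zc (neither it nor any descendant is in the conditioning set).
The empty set is therefore the unique smallest valid set.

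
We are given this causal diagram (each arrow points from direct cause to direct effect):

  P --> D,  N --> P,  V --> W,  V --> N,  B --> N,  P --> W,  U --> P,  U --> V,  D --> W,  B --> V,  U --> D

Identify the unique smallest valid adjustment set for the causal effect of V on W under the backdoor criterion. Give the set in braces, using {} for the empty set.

{B, U}

Variables eligible for adjustment (non-descendants of V, excluding V and W): {B, U}.
Backdoor paths from V to W:
  P1: V <- B -> N -> P <- U -> D -> W
  P2: V <- B -> N -> P -> D -> W
  P3: V <- B -> N -> P -> W
  P4: V <- U -> P -> D -> W
  P5: V <- U -> P -> W
  P6: V <- U -> D <- P -> W
  P7: V <- U -> D -> W
The empty set is not sufficient: P2 (V <- B -> N -> P -> D -> W) has no collider blocking it and no conditioned non-collider, so it is open.
Try {B, U}:
  P1: blocked at fork node B ∈ conditioning set.
  P2: blocked at fork node B ∈ conditioning set.
  P3: blocked at fork node B ∈ conditioning set.
  P4: blocked at fork node U ∈ conditioning set.
  P5: blocked at fork node U ∈ conditioning set.
  P6: blocked at fork node U ∈ conditioning set.
  P7: blocked at fork node U ∈ conditioning set.
{B, U} contains no descendant of V and blocks every backdoor path.
Every element of {B, U} is needed (dropping B leaves P2 open; dropping U leaves P4 open), so no proper subset is valid.
Among all size-2 subsets of the eligible variables, only {B, U} blocks every backdoor path, so it is the unique smallest valid adjustment set.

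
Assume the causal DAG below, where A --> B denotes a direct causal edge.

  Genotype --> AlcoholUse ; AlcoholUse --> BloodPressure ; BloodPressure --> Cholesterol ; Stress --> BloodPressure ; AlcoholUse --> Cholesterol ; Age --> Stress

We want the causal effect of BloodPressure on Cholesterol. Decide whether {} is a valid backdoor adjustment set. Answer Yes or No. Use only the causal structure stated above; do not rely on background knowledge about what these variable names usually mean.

Backdoor paths from BloodPressure to Cholesterol (paths whose first edge points into BloodPressure):
  P1: BloodPressure <- AlcoholUse -> Cholesterol
Condition 1 (no descendant of BloodPressure in the set): holds — descendants of BloodPressure are {Cholesterol}; none are in {}.
Condition 2 (every backdoor path blocked by {}):
  P1: open — no interior node is in the conditioning set.
{} does not satisfy the backdoor criterion.

No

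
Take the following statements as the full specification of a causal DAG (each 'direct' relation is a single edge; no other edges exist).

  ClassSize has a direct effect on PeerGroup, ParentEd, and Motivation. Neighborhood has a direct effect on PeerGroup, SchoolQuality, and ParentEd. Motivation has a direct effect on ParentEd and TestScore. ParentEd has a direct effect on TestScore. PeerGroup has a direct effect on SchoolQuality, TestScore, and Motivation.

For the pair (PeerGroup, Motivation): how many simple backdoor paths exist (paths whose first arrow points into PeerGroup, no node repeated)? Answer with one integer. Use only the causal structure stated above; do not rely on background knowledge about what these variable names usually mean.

6

A backdoor path from PeerGroup to Motivation is any simple undirected path whose first edge points into PeerGroup (i.e. leaves PeerGroup via a parent).
Parents of PeerGroup: {ClassSize, Neighborhood}.
Enumerating:
  P1: PeerGroup <- Neighborhood -> ParentEd <- ClassSize -> Motivation
  P2: PeerGroup <- Neighborhood -> ParentEd <- Motivation
  P3: PeerGroup <- Neighborhood -> ParentEd -> TestScore <- Motivation
  P4: PeerGroup <- ClassSize -> Motivation
  P5: PeerGroup <- ClassSize -> ParentEd <- Motivation
  P6: PeerGroup <- ClassSize -> ParentEd -> TestScore <- Motivation
That exhausts the simple backdoor paths. Count: 6.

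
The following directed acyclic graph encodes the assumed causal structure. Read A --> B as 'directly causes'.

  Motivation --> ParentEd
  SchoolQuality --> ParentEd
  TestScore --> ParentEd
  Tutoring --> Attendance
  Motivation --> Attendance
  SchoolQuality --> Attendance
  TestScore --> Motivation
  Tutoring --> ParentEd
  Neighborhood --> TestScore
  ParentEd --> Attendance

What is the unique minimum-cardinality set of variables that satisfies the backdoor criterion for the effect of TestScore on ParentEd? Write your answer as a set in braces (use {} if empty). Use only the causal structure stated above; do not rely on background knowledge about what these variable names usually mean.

Variables eligible for adjustment (non-descendants of TestScore, excluding TestScore and ParentEd): {Neighborhood, SchoolQuality, Tutoring}.
Backdoor paths from TestScore to ParentEd:
  (none)
With no backdoor paths the empty set already satisfies the criterion, and it is trivially minimal.

{}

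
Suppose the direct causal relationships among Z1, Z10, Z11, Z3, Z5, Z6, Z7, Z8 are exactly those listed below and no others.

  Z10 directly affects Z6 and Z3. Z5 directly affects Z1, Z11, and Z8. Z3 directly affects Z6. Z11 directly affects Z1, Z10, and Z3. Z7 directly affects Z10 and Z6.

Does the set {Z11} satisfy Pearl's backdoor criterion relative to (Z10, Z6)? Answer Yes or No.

Backdoor paths from Z10 to Z6 (paths whose first edge points into Z10):
  P1: Z10 <- Z7 -> Z6
  P2: Z10 <- Z11 -> Z3 -> Z6
Condition 1 (no descendant of Z10 in the set): holds — descendants of Z10 are {Z3, Z6}; none are in {Z11}.
Condition 2 (every backdoor path blocked by {Z11}):
  P1: open — no interior node is in the conditioning set.
  P2: blocked at fork node Z11 ∈ conditioning set.
{Z11} does not satisfy the backdoor criterion.

No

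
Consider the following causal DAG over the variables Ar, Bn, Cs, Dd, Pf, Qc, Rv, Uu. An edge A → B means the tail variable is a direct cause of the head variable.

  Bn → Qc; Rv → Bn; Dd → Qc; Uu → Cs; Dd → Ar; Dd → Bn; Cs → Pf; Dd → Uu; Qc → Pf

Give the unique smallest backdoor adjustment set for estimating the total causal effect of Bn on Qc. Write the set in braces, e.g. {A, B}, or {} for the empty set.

Variables eligible for adjustment (non-descendants of Bn, excluding Bn and Qc): {Ar, Cs, Dd, Rv, Uu}.
Backdoor paths from Bn to Qc:
  P1: Bn <- Dd -> Uu -> Cs -> Pf <- Qc
  P2: Bn <- Dd -> Qc
The empty set is not sufficient: P2 (Bn <- Dd -> Qc) has no collider blocking it and no conditioned non-collider, so it is open.
Try {Dd}:
  P1: blocked at fork node Dd ∈ conditioning set.
  P2: blocked at fork node Dd ∈ conditioning set.
{Dd} contains no descendant of Bn and blocks every backdoor path.
No other singleton works — e.g. {Rv} leaves P2 open — so {Dd} is the unique smallest valid adjustment set.

{Dd}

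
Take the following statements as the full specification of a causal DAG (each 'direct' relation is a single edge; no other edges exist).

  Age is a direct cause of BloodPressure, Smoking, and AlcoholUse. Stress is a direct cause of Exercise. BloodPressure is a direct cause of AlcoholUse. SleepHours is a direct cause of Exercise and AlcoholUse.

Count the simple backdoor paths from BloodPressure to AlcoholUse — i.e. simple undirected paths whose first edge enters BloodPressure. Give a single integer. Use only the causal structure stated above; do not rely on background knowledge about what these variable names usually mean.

A backdoor path from BloodPressure to AlcoholUse is any simple undirected path whose first edge points into BloodPressure (i.e. leaves BloodPressure via a parent).
Parents of BloodPressure: {Age}.
Enumerating:
  P1: BloodPressure <- Age -> AlcoholUse
That exhausts the simple backdoor paths. Count: 1.

1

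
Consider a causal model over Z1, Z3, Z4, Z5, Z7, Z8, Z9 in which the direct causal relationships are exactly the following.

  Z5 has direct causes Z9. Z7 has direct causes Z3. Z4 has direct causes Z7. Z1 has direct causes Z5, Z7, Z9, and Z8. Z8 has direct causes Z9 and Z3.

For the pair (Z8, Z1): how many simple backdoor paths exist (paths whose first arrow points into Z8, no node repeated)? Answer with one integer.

3

A backdoor path from Z8 to Z1 is any simple undirected path whose first edge points into Z8 (i.e. leaves Z8 via a parent).
Parents of Z8: {Z3, Z9}.
Enumerating:
  P1: Z8 <- Z9 -> Z5 -> Z1
  P2: Z8 <- Z9 -> Z1
  P3: Z8 <- Z3 -> Z7 -> Z1
That exhausts the simple backdoor paths. Count: 3.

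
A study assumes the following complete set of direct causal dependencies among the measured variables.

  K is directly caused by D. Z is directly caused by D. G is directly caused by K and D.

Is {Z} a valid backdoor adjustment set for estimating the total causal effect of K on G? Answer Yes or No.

Backdoor paths from K to G (paths whose first edge points into K):
  P1: K <- D -> G
Condition 1 (no descendant of K in the set): holds — descendants of K are {G}; none are in {Z}.
Condition 2 (every backdoor path blocked by {Z}):
  P1: open — no interior node is in the conditioning set.
{Z} does not satisfy the backdoor criterion.

No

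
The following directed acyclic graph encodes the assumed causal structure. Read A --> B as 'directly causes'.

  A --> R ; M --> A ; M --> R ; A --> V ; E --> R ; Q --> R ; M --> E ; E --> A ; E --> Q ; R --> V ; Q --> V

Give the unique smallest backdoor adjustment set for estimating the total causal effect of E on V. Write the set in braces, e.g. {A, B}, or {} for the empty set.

Variables eligible for adjustment (non-descendants of E, excluding E and V): {M}.
Backdoor paths from E to V:
  P1: E <- M -> A -> R <- Q -> V
  P2: E <- M -> A -> R -> V
  P3: E <- M -> A -> V
  P4: E <- M -> R <- A -> V
  P5: E <- M -> R <- Q -> V
  P6: E <- M -> R -> V
The empty set is not sufficient: P2 (E <- M -> A -> R -> V) has no collider blocking it and no conditioned non-collider, so it is open.
Try {M}:
  P1: blocked at fork node M ∈ conditioning set.
  P2: blocked at fork node M ∈ conditioning set.
  P3: blocked at fork node M ∈ conditioning set.
  P4: blocked at fork node M ∈ conditioning set.
  P5: blocked at fork node M ∈ conditioning set.
  P6: blocked at fork node M ∈ conditioning set.
{M} contains no descendant of E and blocks every backdoor path.
{M} is the unique smallest valid adjustment set.

{M}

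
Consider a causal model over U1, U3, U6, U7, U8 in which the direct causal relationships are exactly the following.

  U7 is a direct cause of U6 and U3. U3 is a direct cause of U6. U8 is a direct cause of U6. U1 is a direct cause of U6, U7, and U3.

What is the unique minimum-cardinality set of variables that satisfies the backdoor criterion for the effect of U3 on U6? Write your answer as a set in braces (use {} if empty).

{U1, U7}

Variables eligible for adjustment (non-descendants of U3, excluding U3 and U6): {U1, U7, U8}.
Backdoor paths from U3 to U6:
  P1: U3 <- U1 -> U7 -> U6
  P2: U3 <- U1 -> U6
  P3: U3 <- U7 <- U1 -> U6
  P4: U3 <- U7 -> U6
The empty set is not sufficient: P1 (U3 <- U1 -> U7 -> U6) has no collider blocking it and no conditioned non-collider, so it is open.
Try {U1, U7}:
  P1: blocked at fork node U1 ∈ conditioning set.
  P2: blocked at fork node U1 ∈ conditioning set.
  P3: blocked at chain node U7 ∈ conditioning set.
  P4: blocked at fork node U7 ∈ conditioning set.
{U1, U7} contains no descendant of U3 and blocks every backdoor path.
Every element of {U1, U7} is needed (dropping U1 leaves P2 open; dropping U7 leaves P4 open), so no proper subset is valid.
Among all size-2 subsets of the eligible variables, only {U1, U7} blocks every backdoor path, so it is the unique smallest valid adjustment set.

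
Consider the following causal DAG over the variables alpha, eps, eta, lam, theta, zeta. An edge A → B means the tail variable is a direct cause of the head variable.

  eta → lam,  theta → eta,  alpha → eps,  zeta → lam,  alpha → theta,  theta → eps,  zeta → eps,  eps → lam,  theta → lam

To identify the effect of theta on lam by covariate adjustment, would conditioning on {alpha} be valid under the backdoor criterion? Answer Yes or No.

Backdoor paths from theta to lam (paths whose first edge points into theta):
  P1: theta <- alpha -> eps <- zeta -> lam
  P2: theta <- alpha -> eps -> lam
Condition 1 (no descendant of theta in the set): holds — descendants of theta are {eps, eta, lam}; none are in {alpha}.
Condition 2 (every backdoor path blocked by {alpha}):
  P1: blocked at fork node alpha ∈ conditioning set.
  P2: blocked at fork node alpha ∈ conditioning set.
{alpha} satisfies the backdoor criterion.

Yes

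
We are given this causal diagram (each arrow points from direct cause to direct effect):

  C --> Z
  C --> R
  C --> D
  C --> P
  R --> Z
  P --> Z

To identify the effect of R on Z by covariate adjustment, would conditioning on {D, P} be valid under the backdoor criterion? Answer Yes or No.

No

Backdoor paths from R to Z (paths whose first edge points into R):
  P1: R <- C -> P -> Z
  P2: R <- C -> Z
Condition 1 (no descendant of R in the set): holds — descendants of R are {Z}; none are in {D, P}.
Condition 2 (every backdoor path blocked by {D, P}):
  P1: blocked at chain node P ∈ conditioning set.
  P2: open — no interior node is in the conditioning set.
{D, P} does not satisfy the backdoor criterion.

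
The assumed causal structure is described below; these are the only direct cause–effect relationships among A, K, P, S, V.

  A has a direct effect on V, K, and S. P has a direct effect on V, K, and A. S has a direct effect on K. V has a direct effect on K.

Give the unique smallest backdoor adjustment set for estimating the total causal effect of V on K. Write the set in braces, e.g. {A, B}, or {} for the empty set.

Variables eligible for adjustment (non-descendants of V, excluding V and K): {A, P, S}.
Backdoor paths from V to K:
  P1: V <- P -> A -> S -> K
  P2: V <- P -> A -> K
  P3: V <- P -> K
  P4: V <- A <- P -> K
  P5: V <- A -> S -> K
  P6: V <- A -> K
The empty set is not sufficient: P1 (V <- P -> A -> S -> K) has no collider blocking it and no conditioned non-collider, so it is open.
Try {A, P}:
  P1: blocked at fork node P ∈ conditioning set.
  P2: blocked at fork node P ∈ conditioning set.
  P3: blocked at fork node P ∈ conditioning set.
  P4: blocked at chain node A ∈ conditioning set.
  P5: blocked at fork node A ∈ conditioning set.
  P6: blocked at fork node A ∈ conditioning set.
{A, P} contains no descendant of V and blocks every backdoor path.
Every element of {A, P} is needed (dropping A leaves P5 open; dropping P leaves P3 open), so no proper subset is valid.
Among all size-2 subsets of the eligible variables, only {A, P} blocks every backdoor path, so it is the unique smallest valid adjustment set.

{A, P}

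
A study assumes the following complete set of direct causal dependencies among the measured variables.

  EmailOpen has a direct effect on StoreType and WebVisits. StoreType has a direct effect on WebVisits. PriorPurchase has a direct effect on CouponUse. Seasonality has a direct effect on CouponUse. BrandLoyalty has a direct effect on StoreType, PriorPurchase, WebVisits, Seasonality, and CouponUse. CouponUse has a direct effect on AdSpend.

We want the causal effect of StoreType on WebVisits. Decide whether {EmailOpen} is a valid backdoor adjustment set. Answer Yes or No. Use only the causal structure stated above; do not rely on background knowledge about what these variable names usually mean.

No

Backdoor paths from StoreType to WebVisits (paths whose first edge points into StoreType):
  P1: StoreType <- BrandLoyalty -> WebVisits
  P2: StoreType <- EmailOpen -> WebVisits
Condition 1 (no descendant of StoreType in the set): holds — descendants of StoreType are {WebVisits}; none are in {EmailOpen}.
Condition 2 (every backdoor path blocked by {EmailOpen}):
  P1: open — no interior node is in the conditioning set.
  P2: blocked at fork node EmailOpen ∈ conditioning set.
{EmailOpen} does not satisfy the backdoor criterion.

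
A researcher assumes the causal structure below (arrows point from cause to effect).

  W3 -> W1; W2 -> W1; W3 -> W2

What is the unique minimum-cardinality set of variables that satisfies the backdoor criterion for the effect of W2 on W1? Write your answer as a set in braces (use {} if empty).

{W3}

Variables eligible for adjustment (non-descendants of W2, excluding W2 and W1): {W3}.
Backdoor paths from W2 to W1:
  P1: W2 <- W3 -> W1
The empty set is not sufficient: P1 (W2 <- W3 -> W1) has no collider blocking it and no conditioned non-collider, so it is open.
Try {W3}:
  P1: blocked at fork node W3 ∈ conditioning set.
{W3} contains no descendant of W2 and blocks every backdoor path.
{W3} is the unique smallest valid adjustment set.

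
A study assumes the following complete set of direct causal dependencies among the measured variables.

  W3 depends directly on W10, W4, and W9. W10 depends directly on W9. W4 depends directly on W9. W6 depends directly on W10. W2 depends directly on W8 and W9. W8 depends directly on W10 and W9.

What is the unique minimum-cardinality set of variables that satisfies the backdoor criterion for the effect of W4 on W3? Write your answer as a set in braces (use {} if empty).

{W9}

Variables eligible for adjustment (non-descendants of W4, excluding W4 and W3): {W10, W2, W6, W8, W9}.
Backdoor paths from W4 to W3:
  P1: W4 <- W9 -> W10 -> W3
  P2: W4 <- W9 -> W3
  P3: W4 <- W9 -> W8 <- W10 -> W3
  P4: W4 <- W9 -> W2 <- W8 <- W10 -> W3
The empty set is not sufficient: P1 (W4 <- W9 -> W10 -> W3) has no collider blocking it and no conditioned non-collider, so it is open.
Try {W9}:
  P1: blocked at fork node W9 ∈ conditioning set.
  P2: blocked at fork node W9 ∈ conditioning set.
  P3: blocked at fork node W9 ∈ conditioning set.
  P4: blocked at fork node W9 ∈ conditioning set.
{W9} contains no descendant of W4 and blocks every backdoor path.
No other singleton works — e.g. {W10} leaves P2 open — so {W9} is the unique smallest valid adjustment set.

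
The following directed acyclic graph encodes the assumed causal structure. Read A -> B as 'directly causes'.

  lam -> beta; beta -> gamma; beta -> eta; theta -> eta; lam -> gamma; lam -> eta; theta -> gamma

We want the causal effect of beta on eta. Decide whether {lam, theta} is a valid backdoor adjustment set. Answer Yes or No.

Yes

Backdoor paths from beta to eta (paths whose first edge points into beta):
  P1: beta <- lam -> eta
  P2: beta <- lam -> gamma <- theta -> eta
Condition 1 (no descendant of beta in the set): holds — descendants of beta are {eta, gamma}; none are in {lam, theta}.
Condition 2 (every backdoor path blocked by {lam, theta}):
  P1: blocked at fork node lam ∈ conditioning set.
  P2: blocked at fork node lam ∈ conditioning set.
{lam, theta} satisfies the backdoor criterion.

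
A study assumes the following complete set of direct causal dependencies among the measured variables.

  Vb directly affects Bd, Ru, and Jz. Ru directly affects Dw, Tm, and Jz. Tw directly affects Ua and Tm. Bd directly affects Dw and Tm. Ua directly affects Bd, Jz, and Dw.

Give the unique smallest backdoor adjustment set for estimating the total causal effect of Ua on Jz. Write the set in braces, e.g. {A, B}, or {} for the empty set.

{}

Variables eligible for adjustment (non-descendants of Ua, excluding Ua and Jz): {Ru, Tw, Vb}.
Backdoor paths from Ua to Jz:
  P1: Ua <- Tw -> Tm <- Ru <- Vb -> Jz
  P2: Ua <- Tw -> Tm <- Ru -> Jz
  P3: Ua <- Tw -> Tm <- Ru -> Dw <- Bd <- Vb -> Jz
  P4: Ua <- Tw -> Tm <- Bd <- Vb -> Ru -> Jz
  P5: Ua <- Tw -> Tm <- Bd <- Vb -> Jz
  P6: Ua <- Tw -> Tm <- Bd -> Dw <- Ru <- Vb -> Jz
  P7: Ua <- Tw -> Tm <- Bd -> Dw <- Ru -> Jz
Each backdoor path contains an unconditioned collider, so every path is already blocked with the empty conditioning set:
  P1: blocked at collider Tm (neither it nor any descendant is in the conditioning set).
  P2: blocked at collider Tm (neither it nor any descendant is in the conditioning set).
  P3: blocked at collider Tm (neither it nor any descendant is in the conditioning set).
  P4: blocked at collider Tm (neither it nor any descendant is in the conditioning set).
  P5: blocked at collider Tm (neither it nor any descendant is in the conditioning set).
  P6: blocked at collider Tm (neither it nor any descendant is in the conditioning set).
  P7: blocked at collider Tm (neither it nor any descendant is in the conditioning set).
The empty set is therefore the unique smallest valid set.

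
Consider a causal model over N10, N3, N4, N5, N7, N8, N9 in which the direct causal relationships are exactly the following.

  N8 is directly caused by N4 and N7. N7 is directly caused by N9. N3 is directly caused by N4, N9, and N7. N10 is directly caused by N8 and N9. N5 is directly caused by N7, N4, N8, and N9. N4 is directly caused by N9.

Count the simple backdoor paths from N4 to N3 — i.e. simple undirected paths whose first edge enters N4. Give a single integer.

6

A backdoor path from N4 to N3 is any simple undirected path whose first edge points into N4 (i.e. leaves N4 via a parent).
Parents of N4: {N9}.
Enumerating:
  P1: N4 <- N9 -> N7 -> N3
  P2: N4 <- N9 -> N5 <- N7 -> N3
  P3: N4 <- N9 -> N5 <- N8 <- N7 -> N3
  P4: N4 <- N9 -> N10 <- N8 <- N7 -> N3
  P5: N4 <- N9 -> N10 <- N8 -> N5 <- N7 -> N3
  P6: N4 <- N9 -> N3
That exhausts the simple backdoor paths. Count: 6.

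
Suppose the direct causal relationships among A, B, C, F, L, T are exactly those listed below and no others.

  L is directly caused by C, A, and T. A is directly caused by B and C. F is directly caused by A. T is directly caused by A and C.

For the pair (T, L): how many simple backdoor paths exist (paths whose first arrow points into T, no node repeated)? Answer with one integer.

A backdoor path from T to L is any simple undirected path whose first edge points into T (i.e. leaves T via a parent).
Parents of T: {A, C}.
Enumerating:
  P1: T <- C -> A -> L
  P2: T <- C -> L
  P3: T <- A <- C -> L
  P4: T <- A -> L
That exhausts the simple backdoor paths. Count: 4.

4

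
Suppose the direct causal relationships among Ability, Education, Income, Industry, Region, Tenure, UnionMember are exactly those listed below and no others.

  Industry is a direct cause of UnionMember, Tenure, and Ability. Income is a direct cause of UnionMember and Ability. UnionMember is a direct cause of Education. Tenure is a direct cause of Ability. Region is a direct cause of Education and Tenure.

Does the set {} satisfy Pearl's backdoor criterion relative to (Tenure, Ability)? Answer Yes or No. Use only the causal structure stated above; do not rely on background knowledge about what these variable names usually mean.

No

Backdoor paths from Tenure to Ability (paths whose first edge points into Tenure):
  P1: Tenure <- Region -> Education <- UnionMember <- Income -> Ability
  P2: Tenure <- Region -> Education <- UnionMember <- Industry -> Ability
  P3: Tenure <- Industry -> Ability
  P4: Tenure <- Industry -> UnionMember <- Income -> Ability
Condition 1 (no descendant of Tenure in the set): holds — descendants of Tenure are {Ability}; none are in {}.
Condition 2 (every backdoor path blocked by {}):
  P1: blocked at collider Education (neither it nor any descendant is in the conditioning set).
  P2: blocked at collider Education (neither it nor any descendant is in the conditioning set).
  P3: open — no interior node is in the conditioning set.
  P4: blocked at collider UnionMember (neither it nor any descendant is in the conditioning set).
{} does not satisfy the backdoor criterion.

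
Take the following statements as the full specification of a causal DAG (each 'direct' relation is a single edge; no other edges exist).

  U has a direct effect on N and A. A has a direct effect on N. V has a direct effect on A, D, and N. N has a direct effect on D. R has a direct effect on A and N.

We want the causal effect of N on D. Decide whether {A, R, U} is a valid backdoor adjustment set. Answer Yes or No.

Backdoor paths from N to D (paths whose first edge points into N):
  P1: N <- V -> D
  P2: N <- R -> A <- V -> D
  P3: N <- U -> A <- V -> D
  P4: N <- A <- V -> D
Condition 1 (no descendant of N in the set): holds — descendants of N are {D}; none are in {A, R, U}.
Condition 2 (every backdoor path blocked by {A, R, U}):
  P1: open — no interior node is in the conditioning set.
  P2: blocked at fork node R ∈ conditioning set.
  P3: blocked at fork node U ∈ conditioning set.
  P4: blocked at chain node A ∈ conditioning set.
{A, R, U} does not satisfy the backdoor criterion.

No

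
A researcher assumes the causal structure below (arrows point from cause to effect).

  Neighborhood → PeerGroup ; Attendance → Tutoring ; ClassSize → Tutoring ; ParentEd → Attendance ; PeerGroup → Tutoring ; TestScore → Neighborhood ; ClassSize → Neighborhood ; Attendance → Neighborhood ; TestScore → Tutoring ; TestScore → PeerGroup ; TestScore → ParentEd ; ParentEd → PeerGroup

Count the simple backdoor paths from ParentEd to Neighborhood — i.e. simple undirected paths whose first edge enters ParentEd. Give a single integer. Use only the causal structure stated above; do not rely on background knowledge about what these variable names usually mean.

7

A backdoor path from ParentEd to Neighborhood is any simple undirected path whose first edge points into ParentEd (i.e. leaves ParentEd via a parent).
Parents of ParentEd: {TestScore}.
Enumerating:
  P1: ParentEd <- TestScore -> Neighborhood
  P2: ParentEd <- TestScore -> PeerGroup <- Neighborhood
  P3: ParentEd <- TestScore -> PeerGroup -> Tutoring <- ClassSize -> Neighborhood
  P4: ParentEd <- TestScore -> PeerGroup -> Tutoring <- Attendance -> Neighborhood
  P5: ParentEd <- TestScore -> Tutoring <- ClassSize -> Neighborhood
  P6: ParentEd <- TestScore -> Tutoring <- Attendance -> Neighborhood
  P7: ParentEd <- TestScore -> Tutoring <- PeerGroup <- Neighborhood
That exhausts the simple backdoor paths. Count: 7.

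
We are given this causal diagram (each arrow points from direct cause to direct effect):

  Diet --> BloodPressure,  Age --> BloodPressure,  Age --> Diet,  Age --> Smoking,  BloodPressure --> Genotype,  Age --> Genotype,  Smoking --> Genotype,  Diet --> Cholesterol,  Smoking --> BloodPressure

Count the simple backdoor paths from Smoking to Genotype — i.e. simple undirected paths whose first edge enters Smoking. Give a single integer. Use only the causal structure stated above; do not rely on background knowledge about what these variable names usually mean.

A backdoor path from Smoking to Genotype is any simple undirected path whose first edge points into Smoking (i.e. leaves Smoking via a parent).
Parents of Smoking: {Age}.
Enumerating:
  P1: Smoking <- Age -> Diet -> BloodPressure -> Genotype
  P2: Smoking <- Age -> BloodPressure -> Genotype
  P3: Smoking <- Age -> Genotype
That exhausts the simple backdoor paths. Count: 3.

3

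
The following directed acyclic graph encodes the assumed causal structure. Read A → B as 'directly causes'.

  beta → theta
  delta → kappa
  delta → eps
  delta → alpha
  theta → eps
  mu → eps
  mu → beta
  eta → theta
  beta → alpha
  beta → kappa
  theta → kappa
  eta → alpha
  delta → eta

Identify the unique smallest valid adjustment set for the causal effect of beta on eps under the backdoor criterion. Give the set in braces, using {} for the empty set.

Variables eligible for adjustment (non-descendants of beta, excluding beta and eps): {delta, eta, mu}.
Backdoor paths from beta to eps:
  P1: beta <- mu -> eps
The empty set is not sufficient: P1 (beta <- mu -> eps) has no collider blocking it and no conditioned non-collider, so it is open.
Try {mu}:
  P1: blocked at fork node mu ∈ conditioning set.
{mu} contains no descendant of beta and blocks every backdoor path.
No other singleton works — e.g. {delta} leaves P1 open — so {mu} is the unique smallest valid adjustment set.

{mu}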